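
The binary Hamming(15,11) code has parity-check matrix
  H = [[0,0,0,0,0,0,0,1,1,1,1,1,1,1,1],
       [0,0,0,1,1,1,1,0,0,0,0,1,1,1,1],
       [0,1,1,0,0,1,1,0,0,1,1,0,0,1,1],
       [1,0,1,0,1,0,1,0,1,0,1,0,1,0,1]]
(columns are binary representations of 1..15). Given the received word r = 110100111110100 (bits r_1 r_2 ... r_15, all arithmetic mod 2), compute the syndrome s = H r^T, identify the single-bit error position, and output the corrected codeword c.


s = (1, 1, 0, 1)^T, error position = 13, corrected codeword c = 110100111110000

Compute s = H r^T mod 2 one row at a time:
  s_1 = 1 + 1 + 1 + 1 + 0 + 1 + 0 + 0 = 5 ≡ 1 (mod 2).
  s_2 = 1 + 0 + 0 + 1 + 0 + 1 + 0 + 0 = 3 ≡ 1 (mod 2).
  s_3 = 1 + 0 + 0 + 1 + 1 + 1 + 0 + 0 = 4 ≡ 0 (mod 2).
  s_4 = 1 + 0 + 0 + 1 + 1 + 1 + 1 + 0 = 5 ≡ 1 (mod 2).
s = (1, 1, 0, 1)^T — this equals column 13 of H (binary 1101), so error is at position 13.
Correct: flip bit 13 of r = 110100111110100 to get c = 110100111110000.


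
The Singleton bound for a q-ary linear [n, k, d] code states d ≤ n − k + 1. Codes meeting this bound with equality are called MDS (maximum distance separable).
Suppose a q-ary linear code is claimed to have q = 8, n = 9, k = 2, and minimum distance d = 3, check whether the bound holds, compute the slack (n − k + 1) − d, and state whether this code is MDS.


Singleton RHS = n − k + 1 = 8, slack = 5, bound satisfied, not MDS.

Singleton bound: d ≤ n − k + 1.
Here n = 9, k = 2, so n − k + 1 = 8.
Given d = 3, check d ≤ 8: YES.
Slack = (n − k + 1) − d = 5.
The code is NOT MDS (slack = 5 > 0).
Description: the claimed parameters are [9, 2, 3]_8; such a code would be non-MDS.


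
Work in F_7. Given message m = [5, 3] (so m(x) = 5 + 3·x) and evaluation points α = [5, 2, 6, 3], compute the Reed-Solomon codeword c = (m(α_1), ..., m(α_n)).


c = [6, 4, 2, 0]

Message polynomial: m(x) = 5 + 3·x (mod 7).
For each evaluation point α_i, compute m(α_i) mod 7:
  α_1 = 5: Horner steps 3 → 6, so m(5) = 6.
  α_2 = 2: Horner steps 3 → 4, so m(2) = 4.
  α_3 = 6: Horner steps 3 → 2, so m(6) = 2.
  α_4 = 3: Horner steps 3 → 0, so m(3) = 0.
Codeword c = [6, 4, 2, 0] ∈ F_7^4.


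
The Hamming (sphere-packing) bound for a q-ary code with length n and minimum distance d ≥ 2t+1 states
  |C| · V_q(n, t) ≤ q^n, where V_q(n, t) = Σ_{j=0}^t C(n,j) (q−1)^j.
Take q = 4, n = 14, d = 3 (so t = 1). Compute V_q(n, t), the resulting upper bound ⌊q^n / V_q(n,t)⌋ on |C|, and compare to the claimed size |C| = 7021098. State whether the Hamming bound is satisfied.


V_q(n, t) = 43, q^n = 268435456, Hamming bound = 6242685, |C| = 7021098 > bound (violated).

Step 1: Compute V_q(n, t) = Σ_{j=0}^1 C(n, j) (q−1)^j.
  j = 0: C(14,0)·(3)^0 = 1·1 = 1.
  j = 1: C(14,1)·(3)^1 = 14·3 = 42.
  V_q(n, t) = 1 + 42 = 43.
Step 2: q^n = 4^14 = 268435456.
Step 3: Hamming bound ⌊q^n / V_q(n,t)⌋ = ⌊268435456/43⌋ = 6242685.
Step 4: Compare |C| = 7021098 to 6242685: violated.
The claimed |C| lies above the Hamming bound, so no 4-ary code of length 14 with d ≥ 3 can have 7021098 codewords.


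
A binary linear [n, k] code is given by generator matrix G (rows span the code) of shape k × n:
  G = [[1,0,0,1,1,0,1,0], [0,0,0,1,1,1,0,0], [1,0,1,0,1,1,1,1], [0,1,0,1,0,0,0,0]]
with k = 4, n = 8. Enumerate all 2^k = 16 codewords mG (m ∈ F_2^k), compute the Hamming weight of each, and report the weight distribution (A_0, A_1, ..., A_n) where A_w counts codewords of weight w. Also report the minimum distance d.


Weight distribution: A_0 = 1, A_2 = 1, A_3 = 4, A_4 = 4, A_5 = 4, A_6 = 1, A_8 = 1. Minimum distance d = 2.

Enumerate all 2^4 = 16 messages m ∈ F_2^4.
For each, compute codeword c = mG in F_2^8, then tally its weight.
  m = 0000 → c = 00000000, weight = 0.
  m = 1000 → c = 10011010, weight = 4.
  m = 0100 → c = 00011100, weight = 3.
  m = 1100 → c = 10000110, weight = 3.
  m = 0010 → c = 10101111, weight = 6.
  m = 1010 → c = 00110101, weight = 4.
  m = 0110 → c = 10110011, weight = 5.
  m = 1110 → c = 00101001, weight = 3.
  m = 0001 → c = 01010000, weight = 2.
  m = 1001 → c = 11001010, weight = 4.
  m = 0101 → c = 01001100, weight = 3.
  m = 1101 → c = 11010110, weight = 5.
  m = 0011 → c = 11111111, weight = 8.
  m = 1011 → c = 01100101, weight = 4.
  m = 0111 → c = 11100011, weight = 5.
  m = 1111 → c = 01111001, weight = 5.
Tally weights:
  weight 0: 1 codewords.
  weight 2: 1 codewords.
  weight 3: 4 codewords.
  weight 4: 4 codewords.
  weight 5: 4 codewords.
  weight 6: 1 codewords.
  weight 8: 1 codewords.
Minimum distance d = smallest w > 0 with A_w > 0 = 2.
Sanity: Σ A_w = 16 = 2^4 = 16 ✓.


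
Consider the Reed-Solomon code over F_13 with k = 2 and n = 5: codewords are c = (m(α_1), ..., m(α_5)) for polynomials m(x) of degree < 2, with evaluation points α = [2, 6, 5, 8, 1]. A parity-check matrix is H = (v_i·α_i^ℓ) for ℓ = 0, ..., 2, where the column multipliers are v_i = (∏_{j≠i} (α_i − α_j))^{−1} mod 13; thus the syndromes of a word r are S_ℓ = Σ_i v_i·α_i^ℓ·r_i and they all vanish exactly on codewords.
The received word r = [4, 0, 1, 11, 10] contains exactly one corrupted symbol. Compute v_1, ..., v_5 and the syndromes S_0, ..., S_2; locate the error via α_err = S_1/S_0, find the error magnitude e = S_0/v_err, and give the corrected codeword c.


S = (7, 7, 7), error at position 5, error magnitude e = 5, c = [4, 0, 1, 11, 5].

Step 1: column multipliers v_i = (∏_{j≠i}(α_i − α_j))^{−1} mod 13.
  i = 1 (α = 2): (2−6)(2−5)(2−8)(2−1) = (−4)·(−3)·(−6)·1 = −72 ≡ 6, so v_1 = 6^{−1} = 11 (mod 13).
  i = 2 (α = 6): (6−2)(6−5)(6−8)(6−1) = 4·1·(−2)·5 = −40 ≡ 12, so v_2 = 12^{−1} = 12 (mod 13).
  i = 3 (α = 5): (5−2)(5−6)(5−8)(5−1) = 3·(−1)·(−3)·4 = 36 ≡ 10, so v_3 = 10^{−1} = 4 (mod 13).
  i = 4 (α = 8): (8−2)(8−6)(8−5)(8−1) = 6·2·3·7 = 252 ≡ 5, so v_4 = 5^{−1} = 8 (mod 13).
  i = 5 (α = 1): (1−2)(1−6)(1−5)(1−8) = (−1)·(−5)·(−4)·(−7) = 140 ≡ 10, so v_5 = 10^{−1} = 4 (mod 13).
  v = [11, 12, 4, 8, 4].
Step 2: syndromes of r = [4, 0, 1, 11, 10] (all sums mod 13).
  S_0 = Σ v_i r_i = 11·4 + 12·0 + 4·1 + 8·11 + 4·10 = 176 ≡ 7.
  S_1 = Σ v_i α_i r_i = 11·2·4 + 12·6·0 + 4·5·1 + 8·8·11 + 4·1·10 = 852 ≡ 7.
  α_i^2 mod 13 = [4, 10, 12, 12, 1].
  S_2 = Σ v_i α_i^2 r_i = 11·4·4 + 12·10·0 + 4·12·1 + 8·12·11 + 4·1·10 = 1320 ≡ 7.
  S = (7, 7, 7) ≠ 0, so r is not a codeword (an error is present).
Step 3: locate the error. For a single error e at position i, S_ℓ = v_i·e·α_i^ℓ, so α_err = S_1/S_0.
  S_0^{−1} = 7^{−1} = 2 (mod 13), so α_err = 7·2 = 14 ≡ 1 = α_5. Error position i = 5.
  Consistency check: S_2/S_1 = 7·2 = 14 ≡ 1 = α_err ✓ (single-error assumption holds).
Step 4: error magnitude e = S_0/v_5 = S_0·∏_{j≠5}(α_5 − α_j) = 7·10 = 70 ≡ 5 (mod 13).
Step 5: correct position 5: c_5 = r_5 − e = 10 − 5 ≡ 5 (mod 13). Hence c = [4, 0, 1, 11, 5].
  Check: interpolating c through the α_i gives m(x) = 6 + 12·x (degree < 2) with m(α_i) = c_i for every i, so c is indeed a codeword.


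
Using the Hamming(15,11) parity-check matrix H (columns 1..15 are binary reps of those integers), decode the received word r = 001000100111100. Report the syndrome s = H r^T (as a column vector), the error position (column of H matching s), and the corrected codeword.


s = (0, 1, 0, 0)^T, error position = 4, corrected codeword c = 001100100111100

Compute s = H r^T mod 2 one row at a time:
  s_1 = 0 + 0 + 1 + 1 + 1 + 1 + 0 + 0 = 4 ≡ 0 (mod 2).
  s_2 = 0 + 0 + 0 + 1 + 1 + 1 + 0 + 0 = 3 ≡ 1 (mod 2).
  s_3 = 0 + 1 + 0 + 1 + 1 + 1 + 0 + 0 = 4 ≡ 0 (mod 2).
  s_4 = 0 + 1 + 0 + 1 + 0 + 1 + 1 + 0 = 4 ≡ 0 (mod 2).
s = (0, 1, 0, 0)^T — this equals column 4 of H (binary 0100), so error is at position 4.
Correct: flip bit 4 of r = 001000100111100 to get c = 001100100111100.


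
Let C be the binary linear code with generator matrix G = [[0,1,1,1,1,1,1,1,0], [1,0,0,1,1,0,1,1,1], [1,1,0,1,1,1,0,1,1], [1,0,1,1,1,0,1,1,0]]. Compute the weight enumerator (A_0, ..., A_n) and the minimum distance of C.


Weight distribution: A_0 = 1, A_2 = 2, A_3 = 2, A_4 = 3, A_5 = 2, A_6 = 2, A_7 = 4. Minimum distance d = 2.

Enumerate all 2^4 = 16 messages m ∈ F_2^4.
For each, compute codeword c = mG in F_2^9, then tally its weight.
  m = 0000 → c = 000000000, weight = 0.
  m = 1000 → c = 011111110, weight = 7.
  m = 0100 → c = 100110111, weight = 6.
  m = 1100 → c = 111001001, weight = 5.
  m = 0010 → c = 110111011, weight = 7.
  m = 1010 → c = 101000101, weight = 4.
  m = 0110 → c = 010001100, weight = 3.
  m = 1110 → c = 001110010, weight = 4.
  m = 0001 → c = 101110110, weight = 6.
  m = 1001 → c = 110001000, weight = 3.
  m = 0101 → c = 001000001, weight = 2.
  m = 1101 → c = 010111111, weight = 7.
  m = 0011 → c = 011001101, weight = 5.
  m = 1011 → c = 000110011, weight = 4.
  m = 0111 → c = 111111010, weight = 7.
  m = 1111 → c = 100000100, weight = 2.
Tally weights:
  weight 0: 1 codewords.
  weight 2: 2 codewords.
  weight 3: 2 codewords.
  weight 4: 3 codewords.
  weight 5: 2 codewords.
  weight 6: 2 codewords.
  weight 7: 4 codewords.
Minimum distance d = smallest w > 0 with A_w > 0 = 2.
Sanity: Σ A_w = 16 = 2^4 = 16 ✓.


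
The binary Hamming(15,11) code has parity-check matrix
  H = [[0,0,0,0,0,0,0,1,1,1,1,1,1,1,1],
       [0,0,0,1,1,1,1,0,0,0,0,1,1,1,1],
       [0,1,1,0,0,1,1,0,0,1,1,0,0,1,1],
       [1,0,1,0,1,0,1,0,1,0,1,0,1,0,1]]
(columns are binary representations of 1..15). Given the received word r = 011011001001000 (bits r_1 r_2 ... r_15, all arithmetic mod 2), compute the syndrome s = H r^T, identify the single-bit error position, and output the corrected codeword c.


s = (0, 1, 1, 1)^T, error position = 7, corrected codeword c = 011011101001000

Compute s = H r^T mod 2 one row at a time:
  s_1 = 0 + 1 + 0 + 0 + 1 + 0 + 0 + 0 = 2 ≡ 0 (mod 2).
  s_2 = 0 + 1 + 1 + 0 + 1 + 0 + 0 + 0 = 3 ≡ 1 (mod 2).
  s_3 = 1 + 1 + 1 + 0 + 0 + 0 + 0 + 0 = 3 ≡ 1 (mod 2).
  s_4 = 0 + 1 + 1 + 0 + 1 + 0 + 0 + 0 = 3 ≡ 1 (mod 2).
s = (0, 1, 1, 1)^T — this equals column 7 of H (binary 0111), so error is at position 7.
Correct: flip bit 7 of r = 011011001001000 to get c = 011011101001000.


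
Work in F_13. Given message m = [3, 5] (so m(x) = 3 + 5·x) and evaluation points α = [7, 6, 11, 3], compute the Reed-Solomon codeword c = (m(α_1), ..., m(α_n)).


c = [12, 7, 6, 5]

Message polynomial: m(x) = 3 + 5·x (mod 13).
For each evaluation point α_i, compute m(α_i) mod 13:
  α_1 = 7: Horner steps 5 → 12, so m(7) = 12.
  α_2 = 6: Horner steps 5 → 7, so m(6) = 7.
  α_3 = 11: Horner steps 5 → 6, so m(11) = 6.
  α_4 = 3: Horner steps 5 → 5, so m(3) = 5.
Codeword c = [12, 7, 6, 5] ∈ F_13^4.


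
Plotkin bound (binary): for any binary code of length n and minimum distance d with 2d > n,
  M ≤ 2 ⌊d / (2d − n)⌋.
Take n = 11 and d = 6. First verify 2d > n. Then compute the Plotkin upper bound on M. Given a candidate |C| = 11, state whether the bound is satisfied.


Plotkin bound M ≤ 12; given |C| = 11 ≤ bound (satisfied).

Check applicability: 2d = 12, n = 11.
2d − n = 1 > 0, so Plotkin applies.
Compute d/(2d−n) = 6/1 ≈ 6.0000.
⌊d/(2d−n)⌋ = 6.
Plotkin bound: M ≤ 2·6 = 12.
Given |C| = 11, check: satisfied.
This |C| is below the Plotkin bound.


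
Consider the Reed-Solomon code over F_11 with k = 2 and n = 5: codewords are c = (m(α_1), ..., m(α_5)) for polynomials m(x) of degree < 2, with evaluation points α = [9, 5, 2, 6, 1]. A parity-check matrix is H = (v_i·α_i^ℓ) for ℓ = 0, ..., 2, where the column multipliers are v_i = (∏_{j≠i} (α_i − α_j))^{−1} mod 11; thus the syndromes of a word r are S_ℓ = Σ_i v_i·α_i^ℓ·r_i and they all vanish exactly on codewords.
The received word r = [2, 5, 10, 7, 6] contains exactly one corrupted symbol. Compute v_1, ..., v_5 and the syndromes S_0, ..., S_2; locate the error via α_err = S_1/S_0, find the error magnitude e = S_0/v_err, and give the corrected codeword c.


S = (7, 7, 7), error at position 5, error magnitude e = 9, c = [2, 5, 10, 7, 8].

Step 1: column multipliers v_i = (∏_{j≠i}(α_i − α_j))^{−1} mod 11.
  i = 1 (α = 9): (9−5)(9−2)(9−6)(9−1) = 4·7·3·8 = 672 ≡ 1, so v_1 = 1^{−1} = 1 (mod 11).
  i = 2 (α = 5): (5−9)(5−2)(5−6)(5−1) = (−4)·3·(−1)·4 = 48 ≡ 4, so v_2 = 4^{−1} = 3 (mod 11).
  i = 3 (α = 2): (2−9)(2−5)(2−6)(2−1) = (−7)·(−3)·(−4)·1 = −84 ≡ 4, so v_3 = 4^{−1} = 3 (mod 11).
  i = 4 (α = 6): (6−9)(6−5)(6−2)(6−1) = (−3)·1·4·5 = −60 ≡ 6, so v_4 = 6^{−1} = 2 (mod 11).
  i = 5 (α = 1): (1−9)(1−5)(1−2)(1−6) = (−8)·(−4)·(−1)·(−5) = 160 ≡ 6, so v_5 = 6^{−1} = 2 (mod 11).
  v = [1, 3, 3, 2, 2].
Step 2: syndromes of r = [2, 5, 10, 7, 6] (all sums mod 11).
  S_0 = Σ v_i r_i = 1·2 + 3·5 + 3·10 + 2·7 + 2·6 = 73 ≡ 7.
  S_1 = Σ v_i α_i r_i = 1·9·2 + 3·5·5 + 3·2·10 + 2·6·7 + 2·1·6 = 249 ≡ 7.
  α_i^2 mod 11 = [4, 3, 4, 3, 1].
  S_2 = Σ v_i α_i^2 r_i = 1·4·2 + 3·3·5 + 3·4·10 + 2·3·7 + 2·1·6 = 227 ≡ 7.
  S = (7, 7, 7) ≠ 0, so r is not a codeword (an error is present).
Step 3: locate the error. For a single error e at position i, S_ℓ = v_i·e·α_i^ℓ, so α_err = S_1/S_0.
  S_0^{−1} = 7^{−1} = 8 (mod 11), so α_err = 7·8 = 56 ≡ 1 = α_5. Error position i = 5.
  Consistency check: S_2/S_1 = 7·8 = 56 ≡ 1 = α_err ✓ (single-error assumption holds).
Step 4: error magnitude e = S_0/v_5 = S_0·∏_{j≠5}(α_5 − α_j) = 7·6 = 42 ≡ 9 (mod 11).
Step 5: correct position 5: c_5 = r_5 − e = 6 − 9 ≡ 8 (mod 11). Hence c = [2, 5, 10, 7, 8].
  Check: interpolating c through the α_i gives m(x) = 6 + 2·x (degree < 2) with m(α_i) = c_i for every i, so c is indeed a codeword.


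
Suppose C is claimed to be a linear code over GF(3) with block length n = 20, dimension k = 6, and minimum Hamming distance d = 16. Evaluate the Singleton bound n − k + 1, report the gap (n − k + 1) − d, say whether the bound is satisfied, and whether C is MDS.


Singleton RHS = n − k + 1 = 15, slack = -1, bound violated (no such code; not MDS).

Singleton bound: d ≤ n − k + 1.
Here n = 20, k = 6, so n − k + 1 = 15.
Given d = 16, check d ≤ 15: NO.
Slack = (n − k + 1) − d = -1.
The slack is negative: d = 16 exceeds n − k + 1 = 15 by 1, so the Singleton bound is violated and no linear [20, 6, 16]_3 code can exist. In particular it is not MDS (MDS requires d = n − k + 1 exactly).
Description: the claimed parameters are [20, 6, 16]_3; such a code would be impossible (violates the Singleton bound).


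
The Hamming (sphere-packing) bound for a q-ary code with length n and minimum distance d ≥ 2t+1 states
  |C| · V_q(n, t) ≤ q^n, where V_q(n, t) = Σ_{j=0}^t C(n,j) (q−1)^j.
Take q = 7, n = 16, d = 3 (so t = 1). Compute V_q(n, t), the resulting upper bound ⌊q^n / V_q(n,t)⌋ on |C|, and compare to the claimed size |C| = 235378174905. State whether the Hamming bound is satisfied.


V_q(n, t) = 97, q^n = 33232930569601, Hamming bound = 342607531645, |C| = 235378174905 ≤ bound (satisfied).

Step 1: Compute V_q(n, t) = Σ_{j=0}^1 C(n, j) (q−1)^j.
  j = 0: C(16,0)·(6)^0 = 1·1 = 1.
  j = 1: C(16,1)·(6)^1 = 16·6 = 96.
  V_q(n, t) = 1 + 96 = 97.
Step 2: q^n = 7^16 = 33232930569601.
Step 3: Hamming bound ⌊q^n / V_q(n,t)⌋ = ⌊33232930569601/97⌋ = 342607531645.
Step 4: Compare |C| = 235378174905 to 342607531645: satisfied.
The claimed |C| lies below the Hamming bound.


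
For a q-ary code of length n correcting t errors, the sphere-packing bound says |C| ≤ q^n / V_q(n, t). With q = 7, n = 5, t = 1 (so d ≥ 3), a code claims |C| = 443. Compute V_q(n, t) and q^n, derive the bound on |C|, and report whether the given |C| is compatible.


V_q(n, t) = 31, q^n = 16807, Hamming bound = 542, |C| = 443 ≤ bound (satisfied).

Step 1: Compute V_q(n, t) = Σ_{j=0}^1 C(n, j) (q−1)^j.
  j = 0: C(5,0)·(6)^0 = 1·1 = 1.
  j = 1: C(5,1)·(6)^1 = 5·6 = 30.
  V_q(n, t) = 1 + 30 = 31.
Step 2: q^n = 7^5 = 16807.
Step 3: Hamming bound ⌊q^n / V_q(n,t)⌋ = ⌊16807/31⌋ = 542.
Step 4: Compare |C| = 443 to 542: satisfied.
The claimed |C| lies below the Hamming bound.


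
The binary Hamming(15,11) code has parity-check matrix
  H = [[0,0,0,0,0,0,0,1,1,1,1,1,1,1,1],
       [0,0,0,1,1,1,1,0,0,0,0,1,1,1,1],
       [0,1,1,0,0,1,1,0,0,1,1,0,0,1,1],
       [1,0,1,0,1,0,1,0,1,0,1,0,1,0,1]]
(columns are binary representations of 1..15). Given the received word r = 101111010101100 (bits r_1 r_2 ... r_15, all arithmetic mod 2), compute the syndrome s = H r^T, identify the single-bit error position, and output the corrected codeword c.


s = (0, 1, 1, 0)^T, error position = 6, corrected codeword c = 101110010101100

Compute s = H r^T mod 2 one row at a time:
  s_1 = 1 + 0 + 1 + 0 + 1 + 1 + 0 + 0 = 4 ≡ 0 (mod 2).
  s_2 = 1 + 1 + 1 + 0 + 1 + 1 + 0 + 0 = 5 ≡ 1 (mod 2).
  s_3 = 0 + 1 + 1 + 0 + 1 + 0 + 0 + 0 = 3 ≡ 1 (mod 2).
  s_4 = 1 + 1 + 1 + 0 + 0 + 0 + 1 + 0 = 4 ≡ 0 (mod 2).
s = (0, 1, 1, 0)^T — this equals column 6 of H (binary 0110), so error is at position 6.
Correct: flip bit 6 of r = 101111010101100 to get c = 101110010101100.


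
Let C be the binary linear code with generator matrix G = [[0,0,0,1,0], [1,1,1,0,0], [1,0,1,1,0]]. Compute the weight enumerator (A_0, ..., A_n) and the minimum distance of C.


Weight distribution: A_0 = 1, A_1 = 2, A_2 = 2, A_3 = 2, A_4 = 1. Minimum distance d = 1.

Enumerate all 2^3 = 8 messages m ∈ F_2^3.
For each, compute codeword c = mG in F_2^5, then tally its weight.
  m = 000 → c = 00000, weight = 0.
  m = 100 → c = 00010, weight = 1.
  m = 010 → c = 11100, weight = 3.
  m = 110 → c = 11110, weight = 4.
  m = 001 → c = 10110, weight = 3.
  m = 101 → c = 10100, weight = 2.
  m = 011 → c = 01010, weight = 2.
  m = 111 → c = 01000, weight = 1.
Tally weights:
  weight 0: 1 codewords.
  weight 1: 2 codewords.
  weight 2: 2 codewords.
  weight 3: 2 codewords.
  weight 4: 1 codewords.
Minimum distance d = smallest w > 0 with A_w > 0 = 1.
Sanity: Σ A_w = 8 = 2^3 = 8 ✓.


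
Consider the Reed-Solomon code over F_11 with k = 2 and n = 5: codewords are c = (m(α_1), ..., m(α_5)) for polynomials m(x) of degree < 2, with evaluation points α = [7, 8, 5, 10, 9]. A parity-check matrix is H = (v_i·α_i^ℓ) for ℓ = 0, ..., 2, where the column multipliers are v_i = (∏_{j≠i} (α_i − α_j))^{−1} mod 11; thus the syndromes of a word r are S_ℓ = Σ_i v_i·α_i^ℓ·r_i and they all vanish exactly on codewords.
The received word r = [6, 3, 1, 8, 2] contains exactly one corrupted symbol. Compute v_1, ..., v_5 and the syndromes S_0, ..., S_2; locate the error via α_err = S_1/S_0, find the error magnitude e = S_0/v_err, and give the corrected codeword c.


S = (8, 6, 10), error at position 5, error magnitude e = 2, c = [6, 3, 1, 8, 0].

Step 1: column multipliers v_i = (∏_{j≠i}(α_i − α_j))^{−1} mod 11.
  i = 1 (α = 7): (7−8)(7−5)(7−10)(7−9) = (−1)·2·(−3)·(−2) = −12 ≡ 10, so v_1 = 10^{−1} = 10 (mod 11).
  i = 2 (α = 8): (8−7)(8−5)(8−10)(8−9) = 1·3·(−2)·(−1) = 6 ≡ 6, so v_2 = 6^{−1} = 2 (mod 11).
  i = 3 (α = 5): (5−7)(5−8)(5−10)(5−9) = (−2)·(−3)·(−5)·(−4) = 120 ≡ 10, so v_3 = 10^{−1} = 10 (mod 11).
  i = 4 (α = 10): (10−7)(10−8)(10−5)(10−9) = 3·2·5·1 = 30 ≡ 8, so v_4 = 8^{−1} = 7 (mod 11).
  i = 5 (α = 9): (9−7)(9−8)(9−5)(9−10) = 2·1·4·(−1) = −8 ≡ 3, so v_5 = 3^{−1} = 4 (mod 11).
  v = [10, 2, 10, 7, 4].
Step 2: syndromes of r = [6, 3, 1, 8, 2] (all sums mod 11).
  S_0 = Σ v_i r_i = 10·6 + 2·3 + 10·1 + 7·8 + 4·2 = 140 ≡ 8.
  S_1 = Σ v_i α_i r_i = 10·7·6 + 2·8·3 + 10·5·1 + 7·10·8 + 4·9·2 = 1150 ≡ 6.
  α_i^2 mod 11 = [5, 9, 3, 1, 4].
  S_2 = Σ v_i α_i^2 r_i = 10·5·6 + 2·9·3 + 10·3·1 + 7·1·8 + 4·4·2 = 472 ≡ 10.
  S = (8, 6, 10) ≠ 0, so r is not a codeword (an error is present).
Step 3: locate the error. For a single error e at position i, S_ℓ = v_i·e·α_i^ℓ, so α_err = S_1/S_0.
  S_0^{−1} = 8^{−1} = 7 (mod 11), so α_err = 6·7 = 42 ≡ 9 = α_5. Error position i = 5.
  Consistency check: S_2/S_1 = 10·2 = 20 ≡ 9 = α_err ✓ (single-error assumption holds).
Step 4: error magnitude e = S_0/v_5 = S_0·∏_{j≠5}(α_5 − α_j) = 8·3 = 24 ≡ 2 (mod 11).
Step 5: correct position 5: c_5 = r_5 − e = 2 − 2 ≡ 0 (mod 11). Hence c = [6, 3, 1, 8, 0].
  Check: interpolating c through the α_i gives m(x) = 5 + 8·x (degree < 2) with m(α_i) = c_i for every i, so c is indeed a codeword.


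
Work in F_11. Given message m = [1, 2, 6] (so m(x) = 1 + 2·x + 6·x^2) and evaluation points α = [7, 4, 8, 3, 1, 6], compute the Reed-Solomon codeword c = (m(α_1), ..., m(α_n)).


c = [1, 6, 5, 6, 9, 9]

Message polynomial: m(x) = 1 + 2·x + 6·x^2 (mod 11).
For each evaluation point α_i, compute m(α_i) mod 11:
  α_1 = 7: Horner steps 6 → 0 → 1, so m(7) = 1.
  α_2 = 4: Horner steps 6 → 4 → 6, so m(4) = 6.
  α_3 = 8: Horner steps 6 → 6 → 5, so m(8) = 5.
  α_4 = 3: Horner steps 6 → 9 → 6, so m(3) = 6.
  α_5 = 1: Horner steps 6 → 8 → 9, so m(1) = 9.
  α_6 = 6: Horner steps 6 → 5 → 9, so m(6) = 9.
Codeword c = [1, 6, 5, 6, 9, 9] ∈ F_11^6.


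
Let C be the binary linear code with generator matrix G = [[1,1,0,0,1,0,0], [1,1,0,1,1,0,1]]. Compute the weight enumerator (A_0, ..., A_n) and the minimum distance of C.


Weight distribution: A_0 = 1, A_2 = 1, A_3 = 1, A_5 = 1. Minimum distance d = 2.

Enumerate all 2^2 = 4 messages m ∈ F_2^2.
For each, compute codeword c = mG in F_2^7, then tally its weight.
  m = 00 → c = 0000000, weight = 0.
  m = 10 → c = 1100100, weight = 3.
  m = 01 → c = 1101101, weight = 5.
  m = 11 → c = 0001001, weight = 2.
Tally weights:
  weight 0: 1 codewords.
  weight 2: 1 codewords.
  weight 3: 1 codewords.
  weight 5: 1 codewords.
Minimum distance d = smallest w > 0 with A_w > 0 = 2.
Sanity: Σ A_w = 4 = 2^2 = 4 ✓.


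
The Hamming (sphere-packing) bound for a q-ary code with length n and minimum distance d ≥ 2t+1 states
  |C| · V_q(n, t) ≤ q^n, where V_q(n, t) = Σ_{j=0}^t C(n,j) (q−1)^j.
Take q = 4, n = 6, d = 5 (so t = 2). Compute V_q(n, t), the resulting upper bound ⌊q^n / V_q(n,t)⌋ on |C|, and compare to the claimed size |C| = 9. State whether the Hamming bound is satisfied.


V_q(n, t) = 154, q^n = 4096, Hamming bound = 26, |C| = 9 ≤ bound (satisfied).

Step 1: Compute V_q(n, t) = Σ_{j=0}^2 C(n, j) (q−1)^j.
  j = 0: C(6,0)·(3)^0 = 1·1 = 1.
  j = 1: C(6,1)·(3)^1 = 6·3 = 18.
  j = 2: C(6,2)·(3)^2 = 15·9 = 135.
  V_q(n, t) = 1 + 18 + 135 = 154.
Step 2: q^n = 4^6 = 4096.
Step 3: Hamming bound ⌊q^n / V_q(n,t)⌋ = ⌊4096/154⌋ = 26.
Step 4: Compare |C| = 9 to 26: satisfied.
The claimed |C| lies below the Hamming bound.


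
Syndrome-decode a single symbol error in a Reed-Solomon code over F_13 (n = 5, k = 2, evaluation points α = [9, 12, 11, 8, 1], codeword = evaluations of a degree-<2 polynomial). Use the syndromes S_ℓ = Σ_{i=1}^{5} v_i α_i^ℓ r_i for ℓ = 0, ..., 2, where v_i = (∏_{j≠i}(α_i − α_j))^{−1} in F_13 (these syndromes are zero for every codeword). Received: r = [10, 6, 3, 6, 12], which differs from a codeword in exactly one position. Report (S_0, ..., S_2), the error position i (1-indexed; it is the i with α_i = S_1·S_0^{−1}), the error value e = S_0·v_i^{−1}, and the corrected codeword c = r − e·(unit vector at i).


S = (11, 10, 2), error at position 4, error magnitude e = 12, c = [10, 6, 3, 7, 12].

Step 1: column multipliers v_i = (∏_{j≠i}(α_i − α_j))^{−1} mod 13.
  i = 1 (α = 9): (9−12)(9−11)(9−8)(9−1) = (−3)·(−2)·1·8 = 48 ≡ 9, so v_1 = 9^{−1} = 3 (mod 13).
  i = 2 (α = 12): (12−9)(12−11)(12−8)(12−1) = 3·1·4·11 = 132 ≡ 2, so v_2 = 2^{−1} = 7 (mod 13).
  i = 3 (α = 11): (11−9)(11−12)(11−8)(11−1) = 2·(−1)·3·10 = −60 ≡ 5, so v_3 = 5^{−1} = 8 (mod 13).
  i = 4 (α = 8): (8−9)(8−12)(8−11)(8−1) = (−1)·(−4)·(−3)·7 = −84 ≡ 7, so v_4 = 7^{−1} = 2 (mod 13).
  i = 5 (α = 1): (1−9)(1−12)(1−11)(1−8) = (−8)·(−11)·(−10)·(−7) = 6160 ≡ 11, so v_5 = 11^{−1} = 6 (mod 13).
  v = [3, 7, 8, 2, 6].
Step 2: syndromes of r = [10, 6, 3, 6, 12] (all sums mod 13).
  S_0 = Σ v_i r_i = 3·10 + 7·6 + 8·3 + 2·6 + 6·12 = 180 ≡ 11.
  S_1 = Σ v_i α_i r_i = 3·9·10 + 7·12·6 + 8·11·3 + 2·8·6 + 6·1·12 = 1206 ≡ 10.
  α_i^2 mod 13 = [3, 1, 4, 12, 1].
  S_2 = Σ v_i α_i^2 r_i = 3·3·10 + 7·1·6 + 8·4·3 + 2·12·6 + 6·1·12 = 444 ≡ 2.
  S = (11, 10, 2) ≠ 0, so r is not a codeword (an error is present).
Step 3: locate the error. For a single error e at position i, S_ℓ = v_i·e·α_i^ℓ, so α_err = S_1/S_0.
  S_0^{−1} = 11^{−1} = 6 (mod 13), so α_err = 10·6 = 60 ≡ 8 = α_4. Error position i = 4.
  Consistency check: S_2/S_1 = 2·4 = 8 ≡ 8 = α_err ✓ (single-error assumption holds).
Step 4: error magnitude e = S_0/v_4 = S_0·∏_{j≠4}(α_4 − α_j) = 11·7 = 77 ≡ 12 (mod 13).
Step 5: correct position 4: c_4 = r_4 − e = 6 − 12 ≡ 7 (mod 13). Hence c = [10, 6, 3, 7, 12].
  Check: interpolating c through the α_i gives m(x) = 9 + 3·x (degree < 2) with m(α_i) = c_i for every i, so c is indeed a codeword.


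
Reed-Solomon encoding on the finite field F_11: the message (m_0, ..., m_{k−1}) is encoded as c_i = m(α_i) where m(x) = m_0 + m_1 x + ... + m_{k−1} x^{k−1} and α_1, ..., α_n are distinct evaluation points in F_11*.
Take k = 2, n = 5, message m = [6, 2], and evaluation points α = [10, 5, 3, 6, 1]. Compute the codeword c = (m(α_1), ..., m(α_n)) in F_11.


c = [4, 5, 1, 7, 8]

Message polynomial: m(x) = 6 + 2·x (mod 11).
For each evaluation point α_i, compute m(α_i) mod 11:
  α_1 = 10: Horner steps 2 → 4, so m(10) = 4.
  α_2 = 5: Horner steps 2 → 5, so m(5) = 5.
  α_3 = 3: Horner steps 2 → 1, so m(3) = 1.
  α_4 = 6: Horner steps 2 → 7, so m(6) = 7.
  α_5 = 1: Horner steps 2 → 8, so m(1) = 8.
Codeword c = [4, 5, 1, 7, 8] ∈ F_11^5.


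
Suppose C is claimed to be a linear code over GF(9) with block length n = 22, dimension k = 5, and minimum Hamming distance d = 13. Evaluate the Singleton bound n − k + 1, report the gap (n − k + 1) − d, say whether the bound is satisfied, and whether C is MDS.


Singleton RHS = n − k + 1 = 18, slack = 5, bound satisfied, not MDS.

Singleton bound: d ≤ n − k + 1.
Here n = 22, k = 5, so n − k + 1 = 18.
Given d = 13, check d ≤ 18: YES.
Slack = (n − k + 1) − d = 5.
The code is NOT MDS (slack = 5 > 0).
Description: the claimed parameters are [22, 5, 13]_9; such a code would be non-MDS.


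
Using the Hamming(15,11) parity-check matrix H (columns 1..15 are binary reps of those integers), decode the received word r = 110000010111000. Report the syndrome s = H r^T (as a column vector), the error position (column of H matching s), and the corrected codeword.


s = (0, 1, 1, 0)^T, error position = 6, corrected codeword c = 110001010111000

Compute s = H r^T mod 2 one row at a time:
  s_1 = 1 + 0 + 1 + 1 + 1 + 0 + 0 + 0 = 4 ≡ 0 (mod 2).
  s_2 = 0 + 0 + 0 + 0 + 1 + 0 + 0 + 0 = 1 ≡ 1 (mod 2).
  s_3 = 1 + 0 + 0 + 0 + 1 + 1 + 0 + 0 = 3 ≡ 1 (mod 2).
  s_4 = 1 + 0 + 0 + 0 + 0 + 1 + 0 + 0 = 2 ≡ 0 (mod 2).
s = (0, 1, 1, 0)^T — this equals column 6 of H (binary 0110), so error is at position 6.
Correct: flip bit 6 of r = 110000010111000 to get c = 110001010111000.


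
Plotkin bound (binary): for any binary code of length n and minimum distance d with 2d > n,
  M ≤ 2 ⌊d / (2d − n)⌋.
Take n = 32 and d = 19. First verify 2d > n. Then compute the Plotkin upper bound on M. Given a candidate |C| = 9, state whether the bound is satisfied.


Plotkin bound M ≤ 6; given |C| = 9 > bound (violated).

Check applicability: 2d = 38, n = 32.
2d − n = 6 > 0, so Plotkin applies.
Compute d/(2d−n) = 19/6 ≈ 3.1667.
⌊d/(2d−n)⌋ = 3.
Plotkin bound: M ≤ 2·3 = 6.
Given |C| = 9, check: VIOLATED.
This |C| is above the Plotkin bound, so no binary code with n = 32, d = 19 and 9 codewords exists.


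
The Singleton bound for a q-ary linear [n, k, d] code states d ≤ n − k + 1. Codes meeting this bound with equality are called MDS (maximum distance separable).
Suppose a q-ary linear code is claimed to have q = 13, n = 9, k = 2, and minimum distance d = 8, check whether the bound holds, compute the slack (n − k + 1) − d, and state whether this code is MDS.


Singleton RHS = n − k + 1 = 8, slack = 0, bound satisfied, MDS.

Singleton bound: d ≤ n − k + 1.
Here n = 9, k = 2, so n − k + 1 = 8.
Given d = 8, check d ≤ 8: YES.
Slack = (n − k + 1) − d = 0.
The code is MDS (slack = 0).
Description: the claimed parameters are [9, 2, 8]_13; such a code would be MDS (meets Singleton bound).


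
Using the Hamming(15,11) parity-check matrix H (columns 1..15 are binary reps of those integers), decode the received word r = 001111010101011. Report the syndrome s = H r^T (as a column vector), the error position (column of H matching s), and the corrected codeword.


s = (1, 0, 1, 1)^T, error position = 11, corrected codeword c = 001111010111011

Compute s = H r^T mod 2 one row at a time:
  s_1 = 1 + 0 + 1 + 0 + 1 + 0 + 1 + 1 = 5 ≡ 1 (mod 2).
  s_2 = 1 + 1 + 1 + 0 + 1 + 0 + 1 + 1 = 6 ≡ 0 (mod 2).
  s_3 = 0 + 1 + 1 + 0 + 1 + 0 + 1 + 1 = 5 ≡ 1 (mod 2).
  s_4 = 0 + 1 + 1 + 0 + 0 + 0 + 0 + 1 = 3 ≡ 1 (mod 2).
s = (1, 0, 1, 1)^T — this equals column 11 of H (binary 1011), so error is at position 11.
Correct: flip bit 11 of r = 001111010101011 to get c = 001111010111011.


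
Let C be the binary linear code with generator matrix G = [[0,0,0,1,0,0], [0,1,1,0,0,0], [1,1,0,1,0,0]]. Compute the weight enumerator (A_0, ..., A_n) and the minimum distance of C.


Weight distribution: A_0 = 1, A_1 = 1, A_2 = 3, A_3 = 3. Minimum distance d = 1.

Enumerate all 2^3 = 8 messages m ∈ F_2^3.
For each, compute codeword c = mG in F_2^6, then tally its weight.
  m = 000 → c = 000000, weight = 0.
  m = 100 → c = 000100, weight = 1.
  m = 010 → c = 011000, weight = 2.
  m = 110 → c = 011100, weight = 3.
  m = 001 → c = 110100, weight = 3.
  m = 101 → c = 110000, weight = 2.
  m = 011 → c = 101100, weight = 3.
  m = 111 → c = 101000, weight = 2.
Tally weights:
  weight 0: 1 codewords.
  weight 1: 1 codewords.
  weight 2: 3 codewords.
  weight 3: 3 codewords.
Minimum distance d = smallest w > 0 with A_w > 0 = 1.
Sanity: Σ A_w = 8 = 2^3 = 8 ✓.


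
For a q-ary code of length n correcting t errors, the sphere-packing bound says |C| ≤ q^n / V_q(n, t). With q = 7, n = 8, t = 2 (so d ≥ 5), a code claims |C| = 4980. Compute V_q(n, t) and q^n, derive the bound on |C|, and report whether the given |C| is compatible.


V_q(n, t) = 1057, q^n = 5764801, Hamming bound = 5453, |C| = 4980 ≤ bound (satisfied).

Step 1: Compute V_q(n, t) = Σ_{j=0}^2 C(n, j) (q−1)^j.
  j = 0: C(8,0)·(6)^0 = 1·1 = 1.
  j = 1: C(8,1)·(6)^1 = 8·6 = 48.
  j = 2: C(8,2)·(6)^2 = 28·36 = 1008.
  V_q(n, t) = 1 + 48 + 1008 = 1057.
Step 2: q^n = 7^8 = 5764801.
Step 3: Hamming bound ⌊q^n / V_q(n,t)⌋ = ⌊5764801/1057⌋ = 5453.
Step 4: Compare |C| = 4980 to 5453: satisfied.
The claimed |C| lies below the Hamming bound.


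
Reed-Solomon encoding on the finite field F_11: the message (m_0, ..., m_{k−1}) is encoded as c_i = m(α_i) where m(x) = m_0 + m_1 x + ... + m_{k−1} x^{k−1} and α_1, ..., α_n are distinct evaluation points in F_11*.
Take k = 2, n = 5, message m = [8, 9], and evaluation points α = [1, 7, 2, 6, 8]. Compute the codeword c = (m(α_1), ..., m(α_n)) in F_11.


c = [6, 5, 4, 7, 3]

Message polynomial: m(x) = 8 + 9·x (mod 11).
For each evaluation point α_i, compute m(α_i) mod 11:
  α_1 = 1: Horner steps 9 → 6, so m(1) = 6.
  α_2 = 7: Horner steps 9 → 5, so m(7) = 5.
  α_3 = 2: Horner steps 9 → 4, so m(2) = 4.
  α_4 = 6: Horner steps 9 → 7, so m(6) = 7.
  α_5 = 8: Horner steps 9 → 3, so m(8) = 3.
Codeword c = [6, 5, 4, 7, 3] ∈ F_11^5.


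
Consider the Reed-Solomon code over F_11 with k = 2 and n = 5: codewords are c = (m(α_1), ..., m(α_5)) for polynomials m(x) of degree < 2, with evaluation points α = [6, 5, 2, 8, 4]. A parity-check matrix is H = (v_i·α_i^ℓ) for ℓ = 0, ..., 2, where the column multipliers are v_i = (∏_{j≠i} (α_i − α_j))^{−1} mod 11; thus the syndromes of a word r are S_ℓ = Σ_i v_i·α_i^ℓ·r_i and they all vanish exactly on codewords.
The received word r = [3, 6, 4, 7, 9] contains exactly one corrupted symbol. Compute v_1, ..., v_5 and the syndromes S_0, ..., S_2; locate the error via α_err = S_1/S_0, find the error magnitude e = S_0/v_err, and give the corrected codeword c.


S = (10, 3, 2), error at position 4, error magnitude e = 10, c = [3, 6, 4, 8, 9].

Step 1: column multipliers v_i = (∏_{j≠i}(α_i − α_j))^{−1} mod 11.
  i = 1 (α = 6): (6−5)(6−2)(6−8)(6−4) = 1·4·(−2)·2 = −16 ≡ 6, so v_1 = 6^{−1} = 2 (mod 11).
  i = 2 (α = 5): (5−6)(5−2)(5−8)(5−4) = (−1)·3·(−3)·1 = 9 ≡ 9, so v_2 = 9^{−1} = 5 (mod 11).
  i = 3 (α = 2): (2−6)(2−5)(2−8)(2−4) = (−4)·(−3)·(−6)·(−2) = 144 ≡ 1, so v_3 = 1^{−1} = 1 (mod 11).
  i = 4 (α = 8): (8−6)(8−5)(8−2)(8−4) = 2·3·6·4 = 144 ≡ 1, so v_4 = 1^{−1} = 1 (mod 11).
  i = 5 (α = 4): (4−6)(4−5)(4−2)(4−8) = (−2)·(−1)·2·(−4) = −16 ≡ 6, so v_5 = 6^{−1} = 2 (mod 11).
  v = [2, 5, 1, 1, 2].
Step 2: syndromes of r = [3, 6, 4, 7, 9] (all sums mod 11).
  S_0 = Σ v_i r_i = 2·3 + 5·6 + 1·4 + 1·7 + 2·9 = 65 ≡ 10.
  S_1 = Σ v_i α_i r_i = 2·6·3 + 5·5·6 + 1·2·4 + 1·8·7 + 2·4·9 = 322 ≡ 3.
  α_i^2 mod 11 = [3, 3, 4, 9, 5].
  S_2 = Σ v_i α_i^2 r_i = 2·3·3 + 5·3·6 + 1·4·4 + 1·9·7 + 2·5·9 = 277 ≡ 2.
  S = (10, 3, 2) ≠ 0, so r is not a codeword (an error is present).
Step 3: locate the error. For a single error e at position i, S_ℓ = v_i·e·α_i^ℓ, so α_err = S_1/S_0.
  S_0^{−1} = 10^{−1} = 10 (mod 11), so α_err = 3·10 = 30 ≡ 8 = α_4. Error position i = 4.
  Consistency check: S_2/S_1 = 2·4 = 8 ≡ 8 = α_err ✓ (single-error assumption holds).
Step 4: error magnitude e = S_0/v_4 = S_0·∏_{j≠4}(α_4 − α_j) = 10·1 = 10 ≡ 10 (mod 11).
Step 5: correct position 4: c_4 = r_4 − e = 7 − 10 ≡ 8 (mod 11). Hence c = [3, 6, 4, 8, 9].
  Check: interpolating c through the α_i gives m(x) = 10 + 8·x (degree < 2) with m(α_i) = c_i for every i, so c is indeed a codeword.


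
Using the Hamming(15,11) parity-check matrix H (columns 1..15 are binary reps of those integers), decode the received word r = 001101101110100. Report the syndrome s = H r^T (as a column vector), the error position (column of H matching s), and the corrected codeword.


s = (0, 0, 1, 1)^T, error position = 3, corrected codeword c = 000101101110100

Compute s = H r^T mod 2 one row at a time:
  s_1 = 0 + 1 + 1 + 1 + 0 + 1 + 0 + 0 = 4 ≡ 0 (mod 2).
  s_2 = 1 + 0 + 1 + 1 + 0 + 1 + 0 + 0 = 4 ≡ 0 (mod 2).
  s_3 = 0 + 1 + 1 + 1 + 1 + 1 + 0 + 0 = 5 ≡ 1 (mod 2).
  s_4 = 0 + 1 + 0 + 1 + 1 + 1 + 1 + 0 = 5 ≡ 1 (mod 2).
s = (0, 0, 1, 1)^T — this equals column 3 of H (binary 0011), so error is at position 3.
Correct: flip bit 3 of r = 001101101110100 to get c = 000101101110100.


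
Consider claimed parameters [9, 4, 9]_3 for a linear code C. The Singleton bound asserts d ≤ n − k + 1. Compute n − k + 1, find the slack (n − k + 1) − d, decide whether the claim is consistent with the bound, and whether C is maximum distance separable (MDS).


Singleton RHS = n − k + 1 = 6, slack = -3, bound violated (no such code; not MDS).

Singleton bound: d ≤ n − k + 1.
Here n = 9, k = 4, so n − k + 1 = 6.
Given d = 9, check d ≤ 6: NO.
Slack = (n − k + 1) − d = -3.
The slack is negative: d = 9 exceeds n − k + 1 = 6 by 3, so the Singleton bound is violated and no linear [9, 4, 9]_3 code can exist. In particular it is not MDS (MDS requires d = n − k + 1 exactly).
Description: the claimed parameters are [9, 4, 9]_3; such a code would be impossible (violates the Singleton bound).


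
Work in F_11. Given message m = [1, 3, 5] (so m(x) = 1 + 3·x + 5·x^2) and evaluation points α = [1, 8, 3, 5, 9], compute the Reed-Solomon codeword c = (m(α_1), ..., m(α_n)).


c = [9, 4, 0, 9, 4]

Message polynomial: m(x) = 1 + 3·x + 5·x^2 (mod 11).
For each evaluation point α_i, compute m(α_i) mod 11:
  α_1 = 1: Horner steps 5 → 8 → 9, so m(1) = 9.
  α_2 = 8: Horner steps 5 → 10 → 4, so m(8) = 4.
  α_3 = 3: Horner steps 5 → 7 → 0, so m(3) = 0.
  α_4 = 5: Horner steps 5 → 6 → 9, so m(5) = 9.
  α_5 = 9: Horner steps 5 → 4 → 4, so m(9) = 4.
Codeword c = [9, 4, 0, 9, 4] ∈ F_11^5.


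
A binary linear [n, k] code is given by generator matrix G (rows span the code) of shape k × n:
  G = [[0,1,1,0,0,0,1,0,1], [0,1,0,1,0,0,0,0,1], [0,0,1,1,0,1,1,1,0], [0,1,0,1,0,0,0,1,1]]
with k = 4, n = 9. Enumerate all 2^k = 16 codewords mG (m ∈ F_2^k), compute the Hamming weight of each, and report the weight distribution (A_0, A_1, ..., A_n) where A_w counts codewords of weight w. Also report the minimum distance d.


Weight distribution: A_0 = 1, A_1 = 2, A_2 = 1, A_3 = 2, A_4 = 5, A_5 = 4, A_6 = 1. Minimum distance d = 1.

Enumerate all 2^4 = 16 messages m ∈ F_2^4.
For each, compute codeword c = mG in F_2^9, then tally its weight.
  m = 0000 → c = 000000000, weight = 0.
  m = 1000 → c = 011000101, weight = 4.
  m = 0100 → c = 010100001, weight = 3.
  m = 1100 → c = 001100100, weight = 3.
  m = 0010 → c = 001101110, weight = 5.
  m = 1010 → c = 010101011, weight = 5.
  m = 0110 → c = 011001111, weight = 6.
  m = 1110 → c = 000001010, weight = 2.
  m = 0001 → c = 010100011, weight = 4.
  m = 1001 → c = 001100110, weight = 4.
  m = 0101 → c = 000000010, weight = 1.
  m = 1101 → c = 011000111, weight = 5.
  m = 0011 → c = 011001101, weight = 5.
  m = 1011 → c = 000001000, weight = 1.
  m = 0111 → c = 001101100, weight = 4.
  m = 1111 → c = 010101001, weight = 4.
Tally weights:
  weight 0: 1 codewords.
  weight 1: 2 codewords.
  weight 2: 1 codewords.
  weight 3: 2 codewords.
  weight 4: 5 codewords.
  weight 5: 4 codewords.
  weight 6: 1 codewords.
Minimum distance d = smallest w > 0 with A_w > 0 = 1.
Sanity: Σ A_w = 16 = 2^4 = 16 ✓.


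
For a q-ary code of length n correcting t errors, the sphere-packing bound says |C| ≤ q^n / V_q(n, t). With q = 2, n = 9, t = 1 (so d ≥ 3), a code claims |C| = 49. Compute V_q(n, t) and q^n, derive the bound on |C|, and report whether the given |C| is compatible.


V_q(n, t) = 10, q^n = 512, Hamming bound = 51, |C| = 49 ≤ bound (satisfied).

Step 1: Compute V_q(n, t) = Σ_{j=0}^1 C(n, j) (q−1)^j.
  j = 0: C(9,0)·(1)^0 = 1·1 = 1.
  j = 1: C(9,1)·(1)^1 = 9·1 = 9.
  V_q(n, t) = 1 + 9 = 10.
Step 2: q^n = 2^9 = 512.
Step 3: Hamming bound ⌊q^n / V_q(n,t)⌋ = ⌊512/10⌋ = 51.
Step 4: Compare |C| = 49 to 51: satisfied.
The claimed |C| lies below the Hamming bound.


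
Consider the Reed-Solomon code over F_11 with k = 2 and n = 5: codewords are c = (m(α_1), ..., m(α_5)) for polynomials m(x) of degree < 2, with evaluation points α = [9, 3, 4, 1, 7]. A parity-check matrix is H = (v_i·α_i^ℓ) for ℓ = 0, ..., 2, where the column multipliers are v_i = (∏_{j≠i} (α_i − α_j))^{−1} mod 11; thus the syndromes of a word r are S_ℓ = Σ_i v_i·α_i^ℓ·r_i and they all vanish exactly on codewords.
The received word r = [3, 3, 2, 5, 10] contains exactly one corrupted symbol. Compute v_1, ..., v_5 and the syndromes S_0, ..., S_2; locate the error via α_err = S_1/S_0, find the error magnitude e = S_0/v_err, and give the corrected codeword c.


S = (4, 3, 5), error at position 1, error magnitude e = 6, c = [8, 3, 2, 5, 10].

Step 1: column multipliers v_i = (∏_{j≠i}(α_i − α_j))^{−1} mod 11.
  i = 1 (α = 9): (9−3)(9−4)(9−1)(9−7) = 6·5·8·2 = 480 ≡ 7, so v_1 = 7^{−1} = 8 (mod 11).
  i = 2 (α = 3): (3−9)(3−4)(3−1)(3−7) = (−6)·(−1)·2·(−4) = −48 ≡ 7, so v_2 = 7^{−1} = 8 (mod 11).
  i = 3 (α = 4): (4−9)(4−3)(4−1)(4−7) = (−5)·1·3·(−3) = 45 ≡ 1, so v_3 = 1^{−1} = 1 (mod 11).
  i = 4 (α = 1): (1−9)(1−3)(1−4)(1−7) = (−8)·(−2)·(−3)·(−6) = 288 ≡ 2, so v_4 = 2^{−1} = 6 (mod 11).
  i = 5 (α = 7): (7−9)(7−3)(7−4)(7−1) = (−2)·4·3·6 = −144 ≡ 10, so v_5 = 10^{−1} = 10 (mod 11).
  v = [8, 8, 1, 6, 10].
Step 2: syndromes of r = [3, 3, 2, 5, 10] (all sums mod 11).
  S_0 = Σ v_i r_i = 8·3 + 8·3 + 1·2 + 6·5 + 10·10 = 180 ≡ 4.
  S_1 = Σ v_i α_i r_i = 8·9·3 + 8·3·3 + 1·4·2 + 6·1·5 + 10·7·10 = 1026 ≡ 3.
  α_i^2 mod 11 = [4, 9, 5, 1, 5].
  S_2 = Σ v_i α_i^2 r_i = 8·4·3 + 8·9·3 + 1·5·2 + 6·1·5 + 10·5·10 = 852 ≡ 5.
  S = (4, 3, 5) ≠ 0, so r is not a codeword (an error is present).
Step 3: locate the error. For a single error e at position i, S_ℓ = v_i·e·α_i^ℓ, so α_err = S_1/S_0.
  S_0^{−1} = 4^{−1} = 3 (mod 11), so α_err = 3·3 = 9 ≡ 9 = α_1. Error position i = 1.
  Consistency check: S_2/S_1 = 5·4 = 20 ≡ 9 = α_err ✓ (single-error assumption holds).
Step 4: error magnitude e = S_0/v_1 = S_0·∏_{j≠1}(α_1 − α_j) = 4·7 = 28 ≡ 6 (mod 11).
Step 5: correct position 1: c_1 = r_1 − e = 3 − 6 ≡ 8 (mod 11). Hence c = [8, 3, 2, 5, 10].
  Check: interpolating c through the α_i gives m(x) = 6 + 10·x (degree < 2) with m(α_i) = c_i for every i, so c is indeed a codeword.
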